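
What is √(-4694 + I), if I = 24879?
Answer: √20185 ≈ 142.07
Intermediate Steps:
√(-4694 + I) = √(-4694 + 24879) = √20185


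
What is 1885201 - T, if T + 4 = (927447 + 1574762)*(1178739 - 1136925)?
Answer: -104625481921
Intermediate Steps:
T = 104627367122 (T = -4 + (927447 + 1574762)*(1178739 - 1136925) = -4 + 2502209*41814 = -4 + 104627367126 = 104627367122)
1885201 - T = 1885201 - 1*104627367122 = 1885201 - 104627367122 = -104625481921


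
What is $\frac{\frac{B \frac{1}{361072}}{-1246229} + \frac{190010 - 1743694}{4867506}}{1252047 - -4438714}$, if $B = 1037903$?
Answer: $- \frac{349564644260912855}{6232158802440114167245104} \approx -5.609 \cdot 10^{-8}$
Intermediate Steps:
$\frac{\frac{B \frac{1}{361072}}{-1246229} + \frac{190010 - 1743694}{4867506}}{1252047 - -4438714} = \frac{\frac{1037903 \cdot \frac{1}{361072}}{-1246229} + \frac{190010 - 1743694}{4867506}}{1252047 - -4438714} = \frac{1037903 \cdot \frac{1}{361072} \left(- \frac{1}{1246229}\right) + \left(190010 - 1743694\right) \frac{1}{4867506}}{1252047 + 4438714} = \frac{\frac{1037903}{361072} \left(- \frac{1}{1246229}\right) - \frac{776842}{2433753}}{5690761} = \left(- \frac{1037903}{449978397488} - \frac{776842}{2433753}\right) \frac{1}{5690761} = \left(- \frac{349564644260912855}{1095136274821612464}\right) \frac{1}{5690761} = - \frac{349564644260912855}{6232158802440114167245104}$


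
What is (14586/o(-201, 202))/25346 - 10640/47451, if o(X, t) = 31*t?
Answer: -844026528497/3765631927026 ≈ -0.22414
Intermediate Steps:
(14586/o(-201, 202))/25346 - 10640/47451 = (14586/((31*202)))/25346 - 10640/47451 = (14586/6262)*(1/25346) - 10640*1/47451 = (14586*(1/6262))*(1/25346) - 10640/47451 = (7293/3131)*(1/25346) - 10640/47451 = 7293/79358326 - 10640/47451 = -844026528497/3765631927026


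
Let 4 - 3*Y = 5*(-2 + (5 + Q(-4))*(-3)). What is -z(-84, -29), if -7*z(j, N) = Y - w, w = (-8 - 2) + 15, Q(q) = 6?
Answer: 164/21 ≈ 7.8095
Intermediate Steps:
w = 5 (w = -10 + 15 = 5)
Y = 179/3 (Y = 4/3 - 5*(-2 + (5 + 6)*(-3))/3 = 4/3 - 5*(-2 + 11*(-3))/3 = 4/3 - 5*(-2 - 33)/3 = 4/3 - 5*(-35)/3 = 4/3 - ⅓*(-175) = 4/3 + 175/3 = 179/3 ≈ 59.667)
z(j, N) = -164/21 (z(j, N) = -(179/3 - 1*5)/7 = -(179/3 - 5)/7 = -⅐*164/3 = -164/21)
-z(-84, -29) = -1*(-164/21) = 164/21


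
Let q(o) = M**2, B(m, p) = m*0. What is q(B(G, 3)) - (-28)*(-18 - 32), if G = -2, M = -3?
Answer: -1391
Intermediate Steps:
B(m, p) = 0
q(o) = 9 (q(o) = (-3)**2 = 9)
q(B(G, 3)) - (-28)*(-18 - 32) = 9 - (-28)*(-18 - 32) = 9 - (-28)*(-50) = 9 - 1*1400 = 9 - 1400 = -1391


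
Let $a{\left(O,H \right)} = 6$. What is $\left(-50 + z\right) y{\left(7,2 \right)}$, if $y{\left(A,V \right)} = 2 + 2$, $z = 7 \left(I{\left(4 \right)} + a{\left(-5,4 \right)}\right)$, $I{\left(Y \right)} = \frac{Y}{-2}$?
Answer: $-88$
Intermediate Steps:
$I{\left(Y \right)} = - \frac{Y}{2}$ ($I{\left(Y \right)} = Y \left(- \frac{1}{2}\right) = - \frac{Y}{2}$)
$z = 28$ ($z = 7 \left(\left(- \frac{1}{2}\right) 4 + 6\right) = 7 \left(-2 + 6\right) = 7 \cdot 4 = 28$)
$y{\left(A,V \right)} = 4$
$\left(-50 + z\right) y{\left(7,2 \right)} = \left(-50 + 28\right) 4 = \left(-22\right) 4 = -88$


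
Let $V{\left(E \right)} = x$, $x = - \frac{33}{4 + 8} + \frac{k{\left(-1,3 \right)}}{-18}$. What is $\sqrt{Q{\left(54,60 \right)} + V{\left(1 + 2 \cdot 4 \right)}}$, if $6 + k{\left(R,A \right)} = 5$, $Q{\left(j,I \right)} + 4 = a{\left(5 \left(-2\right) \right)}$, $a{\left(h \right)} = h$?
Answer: $\frac{i \sqrt{601}}{6} \approx 4.0859 i$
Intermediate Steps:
$Q{\left(j,I \right)} = -14$ ($Q{\left(j,I \right)} = -4 + 5 \left(-2\right) = -4 - 10 = -14$)
$k{\left(R,A \right)} = -1$ ($k{\left(R,A \right)} = -6 + 5 = -1$)
$x = - \frac{97}{36}$ ($x = - \frac{33}{4 + 8} - \frac{1}{-18} = - \frac{33}{12} - - \frac{1}{18} = \left(-33\right) \frac{1}{12} + \frac{1}{18} = - \frac{11}{4} + \frac{1}{18} = - \frac{97}{36} \approx -2.6944$)
$V{\left(E \right)} = - \frac{97}{36}$
$\sqrt{Q{\left(54,60 \right)} + V{\left(1 + 2 \cdot 4 \right)}} = \sqrt{-14 - \frac{97}{36}} = \sqrt{- \frac{601}{36}} = \frac{i \sqrt{601}}{6}$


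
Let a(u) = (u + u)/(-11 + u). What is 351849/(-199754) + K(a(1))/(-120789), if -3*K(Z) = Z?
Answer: -637492532669/361921288590 ≈ -1.7614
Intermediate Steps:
a(u) = 2*u/(-11 + u) (a(u) = (2*u)/(-11 + u) = 2*u/(-11 + u))
K(Z) = -Z/3
351849/(-199754) + K(a(1))/(-120789) = 351849/(-199754) - 2/(3*(-11 + 1))/(-120789) = 351849*(-1/199754) - 2/(3*(-10))*(-1/120789) = -351849/199754 - 2*(-1)/(3*10)*(-1/120789) = -351849/199754 - 1/3*(-1/5)*(-1/120789) = -351849/199754 + (1/15)*(-1/120789) = -351849/199754 - 1/1811835 = -637492532669/361921288590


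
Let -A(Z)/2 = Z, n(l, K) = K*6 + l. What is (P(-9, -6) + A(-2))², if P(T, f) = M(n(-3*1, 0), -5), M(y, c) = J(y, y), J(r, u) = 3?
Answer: 49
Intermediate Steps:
n(l, K) = l + 6*K (n(l, K) = 6*K + l = l + 6*K)
M(y, c) = 3
A(Z) = -2*Z
P(T, f) = 3
(P(-9, -6) + A(-2))² = (3 - 2*(-2))² = (3 + 4)² = 7² = 49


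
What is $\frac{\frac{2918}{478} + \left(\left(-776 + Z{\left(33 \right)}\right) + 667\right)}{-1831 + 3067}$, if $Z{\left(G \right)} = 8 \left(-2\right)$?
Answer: $- \frac{2368}{24617} \approx -0.096194$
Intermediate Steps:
$Z{\left(G \right)} = -16$
$\frac{\frac{2918}{478} + \left(\left(-776 + Z{\left(33 \right)}\right) + 667\right)}{-1831 + 3067} = \frac{\frac{2918}{478} + \left(\left(-776 - 16\right) + 667\right)}{-1831 + 3067} = \frac{2918 \cdot \frac{1}{478} + \left(-792 + 667\right)}{1236} = \left(\frac{1459}{239} - 125\right) \frac{1}{1236} = \left(- \frac{28416}{239}\right) \frac{1}{1236} = - \frac{2368}{24617}$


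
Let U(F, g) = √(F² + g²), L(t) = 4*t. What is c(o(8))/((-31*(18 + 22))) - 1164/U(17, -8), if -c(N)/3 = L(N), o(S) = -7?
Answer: -21/310 - 1164*√353/353 ≈ -62.021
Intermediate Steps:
c(N) = -12*N
c(o(8))/((-31*(18 + 22))) - 1164/U(17, -8) = (-12*(-7))/((-31*(18 + 22))) - 1164/√(17² + (-8)²) = 84/((-31*40)) - 1164/√(289 + 64) = 84/(-1240) - 1164*√353/353 = 84*(-1/1240) - 1164*√353/353 = -21/310 - 1164*√353/353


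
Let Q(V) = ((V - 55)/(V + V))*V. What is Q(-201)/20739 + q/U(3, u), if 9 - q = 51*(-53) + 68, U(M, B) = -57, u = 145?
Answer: -6093468/131347 ≈ -46.392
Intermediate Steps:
q = 2644 (q = 9 - (51*(-53) + 68) = 9 - (-2703 + 68) = 9 - 1*(-2635) = 9 + 2635 = 2644)
Q(V) = -55/2 + V/2 (Q(V) = ((-55 + V)/((2*V)))*V = ((-55 + V)*(1/(2*V)))*V = ((-55 + V)/(2*V))*V = -55/2 + V/2)
Q(-201)/20739 + q/U(3, u) = (-55/2 + (1/2)*(-201))/20739 + 2644/(-57) = (-55/2 - 201/2)*(1/20739) + 2644*(-1/57) = -128*1/20739 - 2644/57 = -128/20739 - 2644/57 = -6093468/131347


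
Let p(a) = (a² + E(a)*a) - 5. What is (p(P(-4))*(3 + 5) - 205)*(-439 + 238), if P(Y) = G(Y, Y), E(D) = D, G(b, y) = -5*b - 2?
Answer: -992739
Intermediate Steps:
G(b, y) = -2 - 5*b
P(Y) = -2 - 5*Y
p(a) = -5 + 2*a² (p(a) = (a² + a*a) - 5 = (a² + a²) - 5 = 2*a² - 5 = -5 + 2*a²)
(p(P(-4))*(3 + 5) - 205)*(-439 + 238) = ((-5 + 2*(-2 - 5*(-4))²)*(3 + 5) - 205)*(-439 + 238) = ((-5 + 2*(-2 + 20)²)*8 - 205)*(-201) = ((-5 + 2*18²)*8 - 205)*(-201) = ((-5 + 2*324)*8 - 205)*(-201) = ((-5 + 648)*8 - 205)*(-201) = (643*8 - 205)*(-201) = (5144 - 205)*(-201) = 4939*(-201) = -992739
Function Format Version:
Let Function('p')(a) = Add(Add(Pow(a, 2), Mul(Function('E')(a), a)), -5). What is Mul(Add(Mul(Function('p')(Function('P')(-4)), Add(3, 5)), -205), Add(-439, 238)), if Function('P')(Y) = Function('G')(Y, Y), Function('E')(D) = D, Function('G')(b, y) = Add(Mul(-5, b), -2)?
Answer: -992739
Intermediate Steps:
Function('G')(b, y) = Add(-2, Mul(-5, b))
Function('P')(Y) = Add(-2, Mul(-5, Y))
Function('p')(a) = Add(-5, Mul(2, Pow(a, 2))) (Function('p')(a) = Add(Add(Pow(a, 2), Mul(a, a)), -5) = Add(Add(Pow(a, 2), Pow(a, 2)), -5) = Add(Mul(2, Pow(a, 2)), -5) = Add(-5, Mul(2, Pow(a, 2))))
Mul(Add(Mul(Function('p')(Function('P')(-4)), Add(3, 5)), -205), Add(-439, 238)) = Mul(Add(Mul(Add(-5, Mul(2, Pow(Add(-2, Mul(-5, -4)), 2))), Add(3, 5)), -205), Add(-439, 238)) = Mul(Add(Mul(Add(-5, Mul(2, Pow(Add(-2, 20), 2))), 8), -205), -201) = Mul(Add(Mul(Add(-5, Mul(2, Pow(18, 2))), 8), -205), -201) = Mul(Add(Mul(Add(-5, Mul(2, 324)), 8), -205), -201) = Mul(Add(Mul(Add(-5, 648), 8), -205), -201) = Mul(Add(Mul(643, 8), -205), -201) = Mul(Add(5144, -205), -201) = Mul(4939, -201) = -992739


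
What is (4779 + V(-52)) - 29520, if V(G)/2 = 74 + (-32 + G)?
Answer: -24761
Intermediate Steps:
V(G) = 84 + 2*G (V(G) = 2*(74 + (-32 + G)) = 2*(42 + G) = 84 + 2*G)
(4779 + V(-52)) - 29520 = (4779 + (84 + 2*(-52))) - 29520 = (4779 + (84 - 104)) - 29520 = (4779 - 20) - 29520 = 4759 - 29520 = -24761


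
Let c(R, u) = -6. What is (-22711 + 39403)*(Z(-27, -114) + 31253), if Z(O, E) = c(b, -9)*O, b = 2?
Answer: 524379180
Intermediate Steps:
Z(O, E) = -6*O
(-22711 + 39403)*(Z(-27, -114) + 31253) = (-22711 + 39403)*(-6*(-27) + 31253) = 16692*(162 + 31253) = 16692*31415 = 524379180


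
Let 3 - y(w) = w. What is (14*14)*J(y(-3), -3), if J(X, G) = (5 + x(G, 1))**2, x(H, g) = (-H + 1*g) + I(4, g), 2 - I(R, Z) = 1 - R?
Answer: 38416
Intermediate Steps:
I(R, Z) = 1 + R (I(R, Z) = 2 - (1 - R) = 2 + (-1 + R) = 1 + R)
x(H, g) = 5 + g - H (x(H, g) = (-H + 1*g) + (1 + 4) = (-H + g) + 5 = (g - H) + 5 = 5 + g - H)
y(w) = 3 - w
J(X, G) = (11 - G)**2 (J(X, G) = (5 + (5 + 1 - G))**2 = (5 + (6 - G))**2 = (11 - G)**2)
(14*14)*J(y(-3), -3) = (14*14)*(11 - 1*(-3))**2 = 196*(11 + 3)**2 = 196*14**2 = 196*196 = 38416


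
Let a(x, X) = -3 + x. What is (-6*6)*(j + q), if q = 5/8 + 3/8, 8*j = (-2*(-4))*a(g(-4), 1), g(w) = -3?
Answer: 180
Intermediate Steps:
j = -6 (j = ((-2*(-4))*(-3 - 3))/8 = (8*(-6))/8 = (⅛)*(-48) = -6)
q = 1 (q = 5*(⅛) + 3*(⅛) = 5/8 + 3/8 = 1)
(-6*6)*(j + q) = (-6*6)*(-6 + 1) = -36*(-5) = 180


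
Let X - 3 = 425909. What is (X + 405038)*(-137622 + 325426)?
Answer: 156055733800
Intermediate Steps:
X = 425912 (X = 3 + 425909 = 425912)
(X + 405038)*(-137622 + 325426) = (425912 + 405038)*(-137622 + 325426) = 830950*187804 = 156055733800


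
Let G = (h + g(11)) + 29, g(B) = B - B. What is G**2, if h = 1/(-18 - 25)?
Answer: 1552516/1849 ≈ 839.65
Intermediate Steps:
g(B) = 0
h = -1/43 (h = 1/(-43) = -1/43 ≈ -0.023256)
G = 1246/43 (G = (-1/43 + 0) + 29 = -1/43 + 29 = 1246/43 ≈ 28.977)
G**2 = (1246/43)**2 = 1552516/1849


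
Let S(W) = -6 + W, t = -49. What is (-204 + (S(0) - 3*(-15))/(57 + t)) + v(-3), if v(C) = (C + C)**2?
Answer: -1305/8 ≈ -163.13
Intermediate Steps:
v(C) = 4*C**2 (v(C) = (2*C)**2 = 4*C**2)
(-204 + (S(0) - 3*(-15))/(57 + t)) + v(-3) = (-204 + ((-6 + 0) - 3*(-15))/(57 - 49)) + 4*(-3)**2 = (-204 + (-6 + 45)/8) + 4*9 = (-204 + 39*(1/8)) + 36 = (-204 + 39/8) + 36 = -1593/8 + 36 = -1305/8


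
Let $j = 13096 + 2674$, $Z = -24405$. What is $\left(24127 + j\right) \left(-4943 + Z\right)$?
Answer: $-1170897156$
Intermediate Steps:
$j = 15770$
$\left(24127 + j\right) \left(-4943 + Z\right) = \left(24127 + 15770\right) \left(-4943 - 24405\right) = 39897 \left(-29348\right) = -1170897156$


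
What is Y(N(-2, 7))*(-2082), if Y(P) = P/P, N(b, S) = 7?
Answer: -2082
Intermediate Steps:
Y(P) = 1
Y(N(-2, 7))*(-2082) = 1*(-2082) = -2082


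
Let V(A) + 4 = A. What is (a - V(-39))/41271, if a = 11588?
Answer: 3877/13757 ≈ 0.28182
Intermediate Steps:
V(A) = -4 + A
(a - V(-39))/41271 = (11588 - (-4 - 39))/41271 = (11588 - 1*(-43))*(1/41271) = (11588 + 43)*(1/41271) = 11631*(1/41271) = 3877/13757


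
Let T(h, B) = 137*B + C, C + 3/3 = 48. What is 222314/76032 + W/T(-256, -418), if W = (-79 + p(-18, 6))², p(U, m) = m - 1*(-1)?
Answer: 2054405813/725079168 ≈ 2.8334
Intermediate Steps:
C = 47 (C = -1 + 48 = 47)
p(U, m) = 1 + m (p(U, m) = m + 1 = 1 + m)
T(h, B) = 47 + 137*B (T(h, B) = 137*B + 47 = 47 + 137*B)
W = 5184 (W = (-79 + (1 + 6))² = (-79 + 7)² = (-72)² = 5184)
222314/76032 + W/T(-256, -418) = 222314/76032 + 5184/(47 + 137*(-418)) = 222314*(1/76032) + 5184/(47 - 57266) = 111157/38016 + 5184/(-57219) = 111157/38016 + 5184*(-1/57219) = 111157/38016 - 1728/19073 = 2054405813/725079168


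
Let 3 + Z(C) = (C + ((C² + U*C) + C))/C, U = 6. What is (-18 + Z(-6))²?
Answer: 361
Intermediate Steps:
Z(C) = -3 + (C² + 8*C)/C (Z(C) = -3 + (C + ((C² + 6*C) + C))/C = -3 + (C + (C² + 7*C))/C = -3 + (C² + 8*C)/C)
(-18 + Z(-6))² = (-18 + (5 - 6))² = (-18 - 1)² = (-19)² = 361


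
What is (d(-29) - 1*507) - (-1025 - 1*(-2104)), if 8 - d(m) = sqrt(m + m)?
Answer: -1578 - I*sqrt(58) ≈ -1578.0 - 7.6158*I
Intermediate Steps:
d(m) = 8 - sqrt(2)*sqrt(m) (d(m) = 8 - sqrt(m + m) = 8 - sqrt(2*m) = 8 - sqrt(2)*sqrt(m))
(d(-29) - 1*507) - (-1025 - 1*(-2104)) = ((8 - sqrt(2)*sqrt(-29)) - 1*507) - (-1025 - 1*(-2104)) = ((8 - sqrt(2)*I*sqrt(29)) - 507) - (-1025 + 2104) = ((8 - I*sqrt(58)) - 507) - 1*1079 = (-499 - I*sqrt(58)) - 1079 = -1578 - I*sqrt(58)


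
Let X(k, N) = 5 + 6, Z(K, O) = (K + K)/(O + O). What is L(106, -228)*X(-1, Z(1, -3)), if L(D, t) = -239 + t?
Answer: -5137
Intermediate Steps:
Z(K, O) = K/O (Z(K, O) = (2*K)/((2*O)) = (2*K)*(1/(2*O)) = K/O)
X(k, N) = 11
L(106, -228)*X(-1, Z(1, -3)) = (-239 - 228)*11 = -467*11 = -5137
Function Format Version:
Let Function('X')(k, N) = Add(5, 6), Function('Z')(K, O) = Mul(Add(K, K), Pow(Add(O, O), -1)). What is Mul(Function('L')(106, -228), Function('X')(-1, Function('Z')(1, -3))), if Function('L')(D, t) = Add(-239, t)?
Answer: -5137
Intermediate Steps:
Function('Z')(K, O) = Mul(K, Pow(O, -1)) (Function('Z')(K, O) = Mul(Mul(2, K), Pow(Mul(2, O), -1)) = Mul(Mul(2, K), Mul(Rational(1, 2), Pow(O, -1))) = Mul(K, Pow(O, -1)))
Function('X')(k, N) = 11
Mul(Function('L')(106, -228), Function('X')(-1, Function('Z')(1, -3))) = Mul(Add(-239, -228), 11) = Mul(-467, 11) = -5137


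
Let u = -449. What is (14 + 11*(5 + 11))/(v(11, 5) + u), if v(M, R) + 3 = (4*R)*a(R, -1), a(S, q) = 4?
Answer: -95/186 ≈ -0.51075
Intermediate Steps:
v(M, R) = -3 + 16*R (v(M, R) = -3 + (4*R)*4 = -3 + 16*R)
(14 + 11*(5 + 11))/(v(11, 5) + u) = (14 + 11*(5 + 11))/((-3 + 16*5) - 449) = (14 + 11*16)/((-3 + 80) - 449) = (14 + 176)/(77 - 449) = 190/(-372) = 190*(-1/372) = -95/186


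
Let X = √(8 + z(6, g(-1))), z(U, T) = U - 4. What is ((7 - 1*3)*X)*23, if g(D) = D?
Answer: 92*√10 ≈ 290.93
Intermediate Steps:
z(U, T) = -4 + U
X = √10 (X = √(8 + (-4 + 6)) = √(8 + 2) = √10 ≈ 3.1623)
((7 - 1*3)*X)*23 = ((7 - 1*3)*√10)*23 = ((7 - 3)*√10)*23 = (4*√10)*23 = 92*√10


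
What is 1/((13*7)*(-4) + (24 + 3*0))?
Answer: -1/340 ≈ -0.0029412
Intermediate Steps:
1/((13*7)*(-4) + (24 + 3*0)) = 1/(91*(-4) + (24 + 0)) = 1/(-364 + 24) = 1/(-340) = -1/340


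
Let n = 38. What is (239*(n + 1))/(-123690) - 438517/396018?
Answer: -689660137/583136505 ≈ -1.1827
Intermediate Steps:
(239*(n + 1))/(-123690) - 438517/396018 = (239*(38 + 1))/(-123690) - 438517/396018 = (239*39)*(-1/123690) - 438517*1/396018 = 9321*(-1/123690) - 438517/396018 = -3107/41230 - 438517/396018 = -689660137/583136505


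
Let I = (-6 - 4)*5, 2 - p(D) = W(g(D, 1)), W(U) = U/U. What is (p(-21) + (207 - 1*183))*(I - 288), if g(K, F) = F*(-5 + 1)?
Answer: -8450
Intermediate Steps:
g(K, F) = -4*F (g(K, F) = F*(-4) = -4*F)
W(U) = 1
p(D) = 1 (p(D) = 2 - 1*1 = 2 - 1 = 1)
I = -50 (I = -10*5 = -50)
(p(-21) + (207 - 1*183))*(I - 288) = (1 + (207 - 1*183))*(-50 - 288) = (1 + (207 - 183))*(-338) = (1 + 24)*(-338) = 25*(-338) = -8450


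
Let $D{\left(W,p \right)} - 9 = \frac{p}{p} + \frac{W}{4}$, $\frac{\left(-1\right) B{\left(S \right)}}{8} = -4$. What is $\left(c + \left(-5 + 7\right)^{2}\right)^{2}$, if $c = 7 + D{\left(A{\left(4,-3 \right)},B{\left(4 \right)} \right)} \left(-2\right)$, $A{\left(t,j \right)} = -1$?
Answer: $\frac{289}{4} \approx 72.25$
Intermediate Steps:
$B{\left(S \right)} = 32$ ($B{\left(S \right)} = \left(-8\right) \left(-4\right) = 32$)
$D{\left(W,p \right)} = 10 + \frac{W}{4}$ ($D{\left(W,p \right)} = 9 + \left(\frac{p}{p} + \frac{W}{4}\right) = 9 + \left(1 + W \frac{1}{4}\right) = 9 + \left(1 + \frac{W}{4}\right) = 10 + \frac{W}{4}$)
$c = - \frac{25}{2}$ ($c = 7 + \left(10 + \frac{1}{4} \left(-1\right)\right) \left(-2\right) = 7 + \left(10 - \frac{1}{4}\right) \left(-2\right) = 7 + \frac{39}{4} \left(-2\right) = 7 - \frac{39}{2} = - \frac{25}{2} \approx -12.5$)
$\left(c + \left(-5 + 7\right)^{2}\right)^{2} = \left(- \frac{25}{2} + \left(-5 + 7\right)^{2}\right)^{2} = \left(- \frac{25}{2} + 2^{2}\right)^{2} = \left(- \frac{25}{2} + 4\right)^{2} = \left(- \frac{17}{2}\right)^{2} = \frac{289}{4}$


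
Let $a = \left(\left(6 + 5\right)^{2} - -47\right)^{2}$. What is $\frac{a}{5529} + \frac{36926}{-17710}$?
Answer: $\frac{49280531}{16319765} \approx 3.0197$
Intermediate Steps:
$a = 28224$ ($a = \left(11^{2} + 47\right)^{2} = \left(121 + 47\right)^{2} = 168^{2} = 28224$)
$\frac{a}{5529} + \frac{36926}{-17710} = \frac{28224}{5529} + \frac{36926}{-17710} = 28224 \cdot \frac{1}{5529} + 36926 \left(- \frac{1}{17710}\right) = \frac{9408}{1843} - \frac{18463}{8855} = \frac{49280531}{16319765}$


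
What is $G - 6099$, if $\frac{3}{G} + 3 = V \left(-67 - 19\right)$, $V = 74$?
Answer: $- \frac{38832336}{6367} \approx -6099.0$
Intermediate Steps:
$G = - \frac{3}{6367}$ ($G = \frac{3}{-3 + 74 \left(-67 - 19\right)} = \frac{3}{-3 + 74 \left(-86\right)} = \frac{3}{-3 - 6364} = \frac{3}{-6367} = 3 \left(- \frac{1}{6367}\right) = - \frac{3}{6367} \approx -0.00047118$)
$G - 6099 = - \frac{3}{6367} - 6099 = - \frac{38832336}{6367}$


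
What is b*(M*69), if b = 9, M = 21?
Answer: 13041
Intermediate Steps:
b*(M*69) = 9*(21*69) = 9*1449 = 13041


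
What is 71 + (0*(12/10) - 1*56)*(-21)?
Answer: 1247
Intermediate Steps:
71 + (0*(12/10) - 1*56)*(-21) = 71 + (0*(12*(⅒)) - 56)*(-21) = 71 + (0*(6/5) - 56)*(-21) = 71 + (0 - 56)*(-21) = 71 - 56*(-21) = 71 + 1176 = 1247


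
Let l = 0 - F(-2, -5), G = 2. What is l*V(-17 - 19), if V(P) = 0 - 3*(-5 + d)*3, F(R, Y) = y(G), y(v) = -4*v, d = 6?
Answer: -72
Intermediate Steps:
F(R, Y) = -8 (F(R, Y) = -4*2 = -8)
V(P) = -9 (V(P) = 0 - 3*(-5 + 6)*3 = 0 - 3*3 = 0 - 9 = -9)
l = 8 (l = 0 - 1*(-8) = 0 + 8 = 8)
l*V(-17 - 19) = 8*(-9) = -72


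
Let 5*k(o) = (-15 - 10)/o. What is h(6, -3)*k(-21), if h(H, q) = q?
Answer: -5/7 ≈ -0.71429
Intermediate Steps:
k(o) = -5/o (k(o) = ((-15 - 10)/o)/5 = (-25/o)/5 = -5/o)
h(6, -3)*k(-21) = -(-15)/(-21) = -(-15)*(-1)/21 = -3*5/21 = -5/7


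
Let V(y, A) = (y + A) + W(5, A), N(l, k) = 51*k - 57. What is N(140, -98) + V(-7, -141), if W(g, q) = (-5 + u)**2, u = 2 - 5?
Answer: -5139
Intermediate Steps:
u = -3
N(l, k) = -57 + 51*k
W(g, q) = 64 (W(g, q) = (-5 - 3)**2 = (-8)**2 = 64)
V(y, A) = 64 + A + y (V(y, A) = (y + A) + 64 = (A + y) + 64 = 64 + A + y)
N(140, -98) + V(-7, -141) = (-57 + 51*(-98)) + (64 - 141 - 7) = (-57 - 4998) - 84 = -5055 - 84 = -5139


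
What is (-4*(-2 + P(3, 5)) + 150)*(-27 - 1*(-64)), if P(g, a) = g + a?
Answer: 4662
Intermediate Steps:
P(g, a) = a + g
(-4*(-2 + P(3, 5)) + 150)*(-27 - 1*(-64)) = (-4*(-2 + (5 + 3)) + 150)*(-27 - 1*(-64)) = (-4*(-2 + 8) + 150)*(-27 + 64) = (-4*6 + 150)*37 = (-24 + 150)*37 = 126*37 = 4662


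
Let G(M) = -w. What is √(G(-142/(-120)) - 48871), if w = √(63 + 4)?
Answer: √(-48871 - √67) ≈ 221.09*I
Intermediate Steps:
w = √67 ≈ 8.1853
G(M) = -√67
√(G(-142/(-120)) - 48871) = √(-√67 - 48871) = √(-48871 - √67)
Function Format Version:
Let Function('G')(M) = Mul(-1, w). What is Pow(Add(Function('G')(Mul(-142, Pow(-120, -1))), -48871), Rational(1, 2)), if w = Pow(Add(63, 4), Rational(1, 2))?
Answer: Pow(Add(-48871, Mul(-1, Pow(67, Rational(1, 2)))), Rational(1, 2)) ≈ Mul(221.09, I)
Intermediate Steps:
w = Pow(67, Rational(1, 2)) ≈ 8.1853
Function('G')(M) = Mul(-1, Pow(67, Rational(1, 2)))
Pow(Add(Function('G')(Mul(-142, Pow(-120, -1))), -48871), Rational(1, 2)) = Pow(Add(Mul(-1, Pow(67, Rational(1, 2))), -48871), Rational(1, 2)) = Pow(Add(-48871, Mul(-1, Pow(67, Rational(1, 2)))), Rational(1, 2))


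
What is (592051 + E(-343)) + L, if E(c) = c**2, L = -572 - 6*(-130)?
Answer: 709908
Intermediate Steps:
L = 208 (L = -572 + 780 = 208)
(592051 + E(-343)) + L = (592051 + (-343)**2) + 208 = (592051 + 117649) + 208 = 709700 + 208 = 709908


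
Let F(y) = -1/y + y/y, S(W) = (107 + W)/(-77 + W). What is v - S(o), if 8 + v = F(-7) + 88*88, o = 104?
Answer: 1460843/189 ≈ 7729.3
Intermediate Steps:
S(W) = (107 + W)/(-77 + W)
F(y) = 1 - 1/y (F(y) = -1/y + 1 = 1 - 1/y)
v = 54160/7 (v = -8 + ((-1 - 7)/(-7) + 88*88) = -8 + (-⅐*(-8) + 7744) = -8 + (8/7 + 7744) = -8 + 54216/7 = 54160/7 ≈ 7737.1)
v - S(o) = 54160/7 - (107 + 104)/(-77 + 104) = 54160/7 - 211/27 = 1460843/189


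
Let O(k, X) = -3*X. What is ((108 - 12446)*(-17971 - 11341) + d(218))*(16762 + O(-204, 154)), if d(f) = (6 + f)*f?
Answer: 5895714694400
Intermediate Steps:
d(f) = f*(6 + f)
((108 - 12446)*(-17971 - 11341) + d(218))*(16762 + O(-204, 154)) = ((108 - 12446)*(-17971 - 11341) + 218*(6 + 218))*(16762 - 3*154) = (-12338*(-29312) + 218*224)*(16762 - 462) = (361651456 + 48832)*16300 = 361700288*16300 = 5895714694400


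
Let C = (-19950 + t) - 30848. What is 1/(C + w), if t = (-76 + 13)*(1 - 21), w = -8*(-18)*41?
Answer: -1/43634 ≈ -2.2918e-5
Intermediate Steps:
w = 5904 (w = 144*41 = 5904)
t = 1260 (t = -63*(-20) = 1260)
C = -49538 (C = (-19950 + 1260) - 30848 = -18690 - 30848 = -49538)
1/(C + w) = 1/(-49538 + 5904) = 1/(-43634) = -1/43634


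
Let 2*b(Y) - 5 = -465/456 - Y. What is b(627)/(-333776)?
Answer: 94699/101467904 ≈ 0.00093329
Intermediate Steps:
b(Y) = 605/304 - Y/2 (b(Y) = 5/2 + (-465/456 - Y)/2 = 5/2 + (-465*1/456 - Y)/2 = 5/2 + (-155/152 - Y)/2 = 5/2 + (-155/304 - Y/2) = 605/304 - Y/2)
b(627)/(-333776) = (605/304 - ½*627)/(-333776) = (605/304 - 627/2)*(-1/333776) = -94699/304*(-1/333776) = 94699/101467904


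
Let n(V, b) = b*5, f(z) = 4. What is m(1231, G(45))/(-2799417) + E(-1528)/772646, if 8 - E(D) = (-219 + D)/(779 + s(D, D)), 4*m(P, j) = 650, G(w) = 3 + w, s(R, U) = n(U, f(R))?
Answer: -38766985031/864101859779109 ≈ -4.4864e-5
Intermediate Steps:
n(V, b) = 5*b
s(R, U) = 20 (s(R, U) = 5*4 = 20)
m(P, j) = 325/2 (m(P, j) = (1/4)*650 = 325/2)
E(D) = 6611/799 - D/799 (E(D) = 8 - (-219 + D)/(779 + 20) = 8 - (-219 + D)/799 = 8 - (-219/799 + D/799) = 8 + (219/799 - D/799) = 6611/799 - D/799)
m(1231, G(45))/(-2799417) + E(-1528)/772646 = (325/2)/(-2799417) + (6611/799 - 1/799*(-1528))/772646 = (325/2)*(-1/2799417) + (6611/799 + 1528/799)*(1/772646) = -325/5598834 + (8139/799)*(1/772646) = -325/5598834 + 8139/617344154 = -38766985031/864101859779109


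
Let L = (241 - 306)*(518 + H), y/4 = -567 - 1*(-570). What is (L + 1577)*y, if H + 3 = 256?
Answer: -582456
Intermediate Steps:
H = 253 (H = -3 + 256 = 253)
y = 12 (y = 4*(-567 - 1*(-570)) = 4*(-567 + 570) = 4*3 = 12)
L = -50115 (L = (241 - 306)*(518 + 253) = -65*771 = -50115)
(L + 1577)*y = (-50115 + 1577)*12 = -48538*12 = -582456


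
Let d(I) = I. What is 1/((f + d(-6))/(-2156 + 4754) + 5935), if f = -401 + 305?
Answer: 433/2569838 ≈ 0.00016849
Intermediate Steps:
f = -96
1/((f + d(-6))/(-2156 + 4754) + 5935) = 1/((-96 - 6)/(-2156 + 4754) + 5935) = 1/(-102/2598 + 5935) = 1/(-102*1/2598 + 5935) = 1/(-17/433 + 5935) = 1/(2569838/433) = 433/2569838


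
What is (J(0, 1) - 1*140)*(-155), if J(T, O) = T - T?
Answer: 21700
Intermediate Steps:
J(T, O) = 0
(J(0, 1) - 1*140)*(-155) = (0 - 1*140)*(-155) = (0 - 140)*(-155) = -140*(-155) = 21700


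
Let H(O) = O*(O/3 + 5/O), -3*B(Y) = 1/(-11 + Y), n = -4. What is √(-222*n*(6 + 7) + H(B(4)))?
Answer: 4*√2864874/63 ≈ 107.47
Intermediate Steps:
B(Y) = -1/(3*(-11 + Y))
H(O) = O*(5/O + O/3) (H(O) = O*(O*(⅓) + 5/O) = O*(O/3 + 5/O) = O*(5/O + O/3))
√(-222*n*(6 + 7) + H(B(4))) = √(-(-888)*(6 + 7) + (5 + (-1/(-33 + 3*4))²/3)) = √(-(-888)*13 + (5 + (-1/(-33 + 12))²/3)) = √(-222*(-52) + (5 + (-1/(-21))²/3)) = √(11544 + (5 + (-1*(-1/21))²/3)) = √(11544 + (5 + (1/21)²/3)) = √(11544 + (5 + (⅓)*(1/441))) = √(11544 + (5 + 1/1323)) = √(11544 + 6616/1323) = √(15279328/1323) = 4*√2864874/63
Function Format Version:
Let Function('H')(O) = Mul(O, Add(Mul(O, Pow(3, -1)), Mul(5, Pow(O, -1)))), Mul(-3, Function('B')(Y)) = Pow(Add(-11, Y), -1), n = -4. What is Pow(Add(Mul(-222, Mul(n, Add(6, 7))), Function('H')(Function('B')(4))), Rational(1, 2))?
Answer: Mul(Rational(4, 63), Pow(2864874, Rational(1, 2))) ≈ 107.47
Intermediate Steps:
Function('B')(Y) = Mul(Rational(-1, 3), Pow(Add(-11, Y), -1))
Function('H')(O) = Mul(O, Add(Mul(5, Pow(O, -1)), Mul(Rational(1, 3), O))) (Function('H')(O) = Mul(O, Add(Mul(O, Rational(1, 3)), Mul(5, Pow(O, -1)))) = Mul(O, Add(Mul(Rational(1, 3), O), Mul(5, Pow(O, -1)))) = Mul(O, Add(Mul(5, Pow(O, -1)), Mul(Rational(1, 3), O))))
Pow(Add(Mul(-222, Mul(n, Add(6, 7))), Function('H')(Function('B')(4))), Rational(1, 2)) = Pow(Add(Mul(-222, Mul(-4, Add(6, 7))), Add(5, Mul(Rational(1, 3), Pow(Mul(-1, Pow(Add(-33, Mul(3, 4)), -1)), 2)))), Rational(1, 2)) = Pow(Add(Mul(-222, Mul(-4, 13)), Add(5, Mul(Rational(1, 3), Pow(Mul(-1, Pow(Add(-33, 12), -1)), 2)))), Rational(1, 2)) = Pow(Add(Mul(-222, -52), Add(5, Mul(Rational(1, 3), Pow(Mul(-1, Pow(-21, -1)), 2)))), Rational(1, 2)) = Pow(Add(11544, Add(5, Mul(Rational(1, 3), Pow(Mul(-1, Rational(-1, 21)), 2)))), Rational(1, 2)) = Pow(Add(11544, Add(5, Mul(Rational(1, 3), Pow(Rational(1, 21), 2)))), Rational(1, 2)) = Pow(Add(11544, Add(5, Mul(Rational(1, 3), Rational(1, 441)))), Rational(1, 2)) = Pow(Add(11544, Add(5, Rational(1, 1323))), Rational(1, 2)) = Pow(Add(11544, Rational(6616, 1323)), Rational(1, 2)) = Pow(Rational(15279328, 1323), Rational(1, 2)) = Mul(Rational(4, 63), Pow(2864874, Rational(1, 2)))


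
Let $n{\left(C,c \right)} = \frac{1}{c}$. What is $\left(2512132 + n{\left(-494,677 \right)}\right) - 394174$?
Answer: $\frac{1433857567}{677} \approx 2.118 \cdot 10^{6}$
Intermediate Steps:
$\left(2512132 + n{\left(-494,677 \right)}\right) - 394174 = \left(2512132 + \frac{1}{677}\right) - 394174 = \frac{1700713365}{677} - 394174 = \frac{1433857567}{677}$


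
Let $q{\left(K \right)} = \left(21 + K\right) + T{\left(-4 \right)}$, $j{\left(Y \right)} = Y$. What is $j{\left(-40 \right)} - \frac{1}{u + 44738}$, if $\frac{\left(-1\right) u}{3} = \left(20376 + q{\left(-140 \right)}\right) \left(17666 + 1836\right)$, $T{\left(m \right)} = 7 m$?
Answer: $- \frac{47338925439}{1183473136} \approx -40.0$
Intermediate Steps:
$q{\left(K \right)} = -7 + K$ ($q{\left(K \right)} = \left(21 + K\right) + 7 \left(-4\right) = \left(21 + K\right) - 28 = -7 + K$)
$u = -1183517874$ ($u = - 3 \left(20376 - 147\right) \left(17666 + 1836\right) = - 3 \left(20376 - 147\right) 19502 = - 3 \cdot 20229 \cdot 19502 = \left(-3\right) 394505958 = -1183517874$)
$j{\left(-40 \right)} - \frac{1}{u + 44738} = -40 - \frac{1}{-1183517874 + 44738} = -40 - \frac{1}{-1183473136} = -40 - - \frac{1}{1183473136} = -40 + \frac{1}{1183473136} = - \frac{47338925439}{1183473136}$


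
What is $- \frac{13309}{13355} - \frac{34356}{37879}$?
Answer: $- \frac{962955991}{505874045} \approx -1.9035$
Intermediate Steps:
$- \frac{13309}{13355} - \frac{34356}{37879} = - \frac{962955991}{505874045}$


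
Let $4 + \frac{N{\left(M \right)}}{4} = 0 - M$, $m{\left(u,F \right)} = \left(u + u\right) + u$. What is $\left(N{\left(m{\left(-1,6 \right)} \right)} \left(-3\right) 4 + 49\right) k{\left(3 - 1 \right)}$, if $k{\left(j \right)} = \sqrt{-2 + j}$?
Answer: $0$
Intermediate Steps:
$m{\left(u,F \right)} = 3 u$ ($m{\left(u,F \right)} = 2 u + u = 3 u$)
$N{\left(M \right)} = -16 - 4 M$ ($N{\left(M \right)} = -16 + 4 \left(0 - M\right) = -16 + 4 \left(- M\right) = -16 - 4 M$)
$\left(N{\left(m{\left(-1,6 \right)} \right)} \left(-3\right) 4 + 49\right) k{\left(3 - 1 \right)} = \left(\left(-16 - 4 \cdot 3 \left(-1\right)\right) \left(-3\right) 4 + 49\right) \sqrt{-2 + \left(3 - 1\right)} = \left(\left(-16 - -12\right) \left(-3\right) 4 + 49\right) \sqrt{-2 + 2} = \left(\left(-16 + 12\right) \left(-3\right) 4 + 49\right) \sqrt{0} = \left(\left(-4\right) \left(-3\right) 4 + 49\right) 0 = \left(12 \cdot 4 + 49\right) 0 = \left(48 + 49\right) 0 = 97 \cdot 0 = 0$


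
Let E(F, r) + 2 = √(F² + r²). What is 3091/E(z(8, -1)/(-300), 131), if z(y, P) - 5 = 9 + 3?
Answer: 556380000/1544130289 + 927300*√1544490289/1544130289 ≈ 23.961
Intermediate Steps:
z(y, P) = 17 (z(y, P) = 5 + (9 + 3) = 5 + 12 = 17)
E(F, r) = -2 + √(F² + r²)
3091/E(z(8, -1)/(-300), 131) = 3091/(-2 + √((17/(-300))² + 131²)) = 3091/(-2 + √((17*(-1/300))² + 17161)) = 3091/(-2 + √((-17/300)² + 17161)) = 3091/(-2 + √(289/90000 + 17161)) = 3091/(-2 + √(1544490289/90000)) = 3091/(-2 + √1544490289/300)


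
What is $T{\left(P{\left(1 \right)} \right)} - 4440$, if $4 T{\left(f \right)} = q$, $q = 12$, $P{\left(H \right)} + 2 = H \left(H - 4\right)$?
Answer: $-4437$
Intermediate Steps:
$P{\left(H \right)} = -2 + H \left(-4 + H\right)$ ($P{\left(H \right)} = -2 + H \left(H - 4\right) = -2 + H \left(-4 + H\right)$)
$T{\left(f \right)} = 3$ ($T{\left(f \right)} = \frac{1}{4} \cdot 12 = 3$)
$T{\left(P{\left(1 \right)} \right)} - 4440 = 3 - 4440 = -4437$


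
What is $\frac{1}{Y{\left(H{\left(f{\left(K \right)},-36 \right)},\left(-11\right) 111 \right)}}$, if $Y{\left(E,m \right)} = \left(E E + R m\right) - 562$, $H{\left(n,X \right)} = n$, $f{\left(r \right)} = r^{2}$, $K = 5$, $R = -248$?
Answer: $\frac{1}{302871} \approx 3.3017 \cdot 10^{-6}$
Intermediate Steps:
$Y{\left(E,m \right)} = -562 + E^{2} - 248 m$ ($Y{\left(E,m \right)} = \left(E E - 248 m\right) - 562 = \left(E^{2} - 248 m\right) - 562 = -562 + E^{2} - 248 m$)
$\frac{1}{Y{\left(H{\left(f{\left(K \right)},-36 \right)},\left(-11\right) 111 \right)}} = \frac{1}{-562 + \left(5^{2}\right)^{2} - 248 \left(\left(-11\right) 111\right)} = \frac{1}{-562 + 25^{2} - -302808} = \frac{1}{-562 + 625 + 302808} = \frac{1}{302871}$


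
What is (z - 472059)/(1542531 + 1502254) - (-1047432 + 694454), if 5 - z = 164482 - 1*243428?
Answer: 63220101566/179105 ≈ 3.5298e+5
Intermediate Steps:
z = 78951 (z = 5 - (164482 - 1*243428) = 5 - (164482 - 243428) = 5 - 1*(-78946) = 5 + 78946 = 78951)
(z - 472059)/(1542531 + 1502254) - (-1047432 + 694454) = (78951 - 472059)/(1542531 + 1502254) - (-1047432 + 694454) = -393108/3044785 - 1*(-352978) = -393108*1/3044785 + 352978 = -23124/179105 + 352978 = 63220101566/179105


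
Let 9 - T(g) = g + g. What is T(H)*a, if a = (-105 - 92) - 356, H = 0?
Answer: -4977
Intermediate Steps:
T(g) = 9 - 2*g (T(g) = 9 - (g + g) = 9 - 2*g)
a = -553 (a = -197 - 356 = -553)
T(H)*a = (9 - 2*0)*(-553) = (9 + 0)*(-553) = 9*(-553) = -4977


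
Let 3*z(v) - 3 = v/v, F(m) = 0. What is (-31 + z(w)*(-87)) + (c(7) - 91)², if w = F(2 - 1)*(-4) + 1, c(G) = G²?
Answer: 1617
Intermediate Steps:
w = 1 (w = 0*(-4) + 1 = 0 + 1 = 1)
z(v) = 4/3 (z(v) = 1 + (v/v)/3 = 1 + (⅓)*1 = 1 + ⅓ = 4/3)
(-31 + z(w)*(-87)) + (c(7) - 91)² = (-31 + (4/3)*(-87)) + (7² - 91)² = (-31 - 116) + (49 - 91)² = -147 + (-42)² = -147 + 1764 = 1617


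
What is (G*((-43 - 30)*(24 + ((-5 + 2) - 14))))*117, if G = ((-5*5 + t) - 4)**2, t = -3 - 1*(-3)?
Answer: -50280867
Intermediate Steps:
t = 0 (t = -3 + 3 = 0)
G = 841 (G = ((-5*5 + 0) - 4)**2 = ((-25 + 0) - 4)**2 = (-25 - 4)**2 = (-29)**2 = 841)
(G*((-43 - 30)*(24 + ((-5 + 2) - 14))))*117 = (841*((-43 - 30)*(24 + ((-5 + 2) - 14))))*117 = (841*(-73*(24 + (-3 - 14))))*117 = (841*(-73*(24 - 17)))*117 = (841*(-73*7))*117 = (841*(-511))*117 = -429751*117 = -50280867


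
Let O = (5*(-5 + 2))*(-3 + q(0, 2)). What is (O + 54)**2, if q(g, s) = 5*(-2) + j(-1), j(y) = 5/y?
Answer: 104976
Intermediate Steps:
q(g, s) = -15 (q(g, s) = 5*(-2) + 5/(-1) = -10 + 5*(-1) = -10 - 5 = -15)
O = 270 (O = (5*(-5 + 2))*(-3 - 15) = (5*(-3))*(-18) = -15*(-18) = 270)
(O + 54)**2 = (270 + 54)**2 = 324**2 = 104976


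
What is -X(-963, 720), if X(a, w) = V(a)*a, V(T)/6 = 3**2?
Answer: 52002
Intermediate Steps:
V(T) = 54 (V(T) = 6*3**2 = 6*9 = 54)
X(a, w) = 54*a
-X(-963, 720) = -54*(-963) = -1*(-52002) = 52002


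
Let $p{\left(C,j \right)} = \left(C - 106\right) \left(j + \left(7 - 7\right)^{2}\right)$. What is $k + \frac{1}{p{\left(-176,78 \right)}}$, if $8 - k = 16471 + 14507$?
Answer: $- \frac{681216121}{21996} \approx -30970.0$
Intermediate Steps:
$k = -30970$ ($k = 8 - \left(16471 + 14507\right) = 8 - 30978 = -30970$)
$p{\left(C,j \right)} = j \left(-106 + C\right)$ ($p{\left(C,j \right)} = \left(-106 + C\right) \left(j + 0^{2}\right) = \left(-106 + C\right) \left(j + 0\right) = \left(-106 + C\right) j = j \left(-106 + C\right)$)
$k + \frac{1}{p{\left(-176,78 \right)}} = -30970 + \frac{1}{78 \left(-106 - 176\right)} = -30970 + \frac{1}{78 \left(-282\right)} = -30970 + \frac{1}{-21996} = -30970 - \frac{1}{21996} = - \frac{681216121}{21996}$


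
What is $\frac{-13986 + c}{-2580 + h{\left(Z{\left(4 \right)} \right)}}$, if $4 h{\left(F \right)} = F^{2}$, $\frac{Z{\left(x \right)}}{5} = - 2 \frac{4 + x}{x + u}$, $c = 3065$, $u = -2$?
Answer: $\frac{10921}{2180} \approx 5.0096$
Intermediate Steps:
$Z{\left(x \right)} = - \frac{10 \left(4 + x\right)}{-2 + x}$ ($Z{\left(x \right)} = 5 \left(- 2 \frac{4 + x}{x - 2}\right) = 5 \left(- 2 \frac{4 + x}{-2 + x}\right) = 5 \left(- \frac{2 \left(4 + x\right)}{-2 + x}\right) = - \frac{10 \left(4 + x\right)}{-2 + x}$)
$h{\left(F \right)} = \frac{F^{2}}{4}$
$\frac{-13986 + c}{-2580 + h{\left(Z{\left(4 \right)} \right)}} = \frac{-13986 + 3065}{-2580 + \frac{\left(\frac{10 \left(-4 - 4\right)}{-2 + 4}\right)^{2}}{4}} = - \frac{10921}{-2580 + \frac{\left(\frac{10 \left(-4 - 4\right)}{2}\right)^{2}}{4}} = - \frac{10921}{-2580 + \frac{\left(10 \cdot \frac{1}{2} \left(-8\right)\right)^{2}}{4}} = - \frac{10921}{-2580 + \frac{\left(-40\right)^{2}}{4}} = - \frac{10921}{-2580 + \frac{1}{4} \cdot 1600} = - \frac{10921}{-2580 + 400} = - \frac{10921}{-2180} = \left(-10921\right) \left(- \frac{1}{2180}\right) = \frac{10921}{2180}$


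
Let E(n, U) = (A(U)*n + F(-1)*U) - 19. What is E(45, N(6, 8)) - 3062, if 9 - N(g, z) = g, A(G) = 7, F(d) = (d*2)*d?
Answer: -2760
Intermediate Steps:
F(d) = 2*d² (F(d) = (2*d)*d = 2*d²)
N(g, z) = 9 - g
E(n, U) = -19 + 2*U + 7*n (E(n, U) = (7*n + (2*(-1)²)*U) - 19 = (7*n + (2*1)*U) - 19 = (7*n + 2*U) - 19 = (2*U + 7*n) - 19 = -19 + 2*U + 7*n)
E(45, N(6, 8)) - 3062 = (-19 + 2*(9 - 1*6) + 7*45) - 3062 = (-19 + 2*(9 - 6) + 315) - 3062 = (-19 + 2*3 + 315) - 3062 = (-19 + 6 + 315) - 3062 = 302 - 3062 = -2760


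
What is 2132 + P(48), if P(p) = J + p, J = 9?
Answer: 2189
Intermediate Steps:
P(p) = 9 + p
2132 + P(48) = 2132 + (9 + 48) = 2132 + 57 = 2189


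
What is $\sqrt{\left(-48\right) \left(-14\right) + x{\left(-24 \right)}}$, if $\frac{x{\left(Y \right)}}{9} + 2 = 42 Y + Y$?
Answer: $i \sqrt{8634} \approx 92.919 i$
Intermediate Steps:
$x{\left(Y \right)} = -18 + 387 Y$ ($x{\left(Y \right)} = -18 + 9 \left(42 Y + Y\right) = -18 + 9 \cdot 43 Y = -18 + 387 Y$)
$\sqrt{\left(-48\right) \left(-14\right) + x{\left(-24 \right)}} = \sqrt{\left(-48\right) \left(-14\right) + \left(-18 + 387 \left(-24\right)\right)} = \sqrt{672 - 9306} = \sqrt{-8634} = i \sqrt{8634}$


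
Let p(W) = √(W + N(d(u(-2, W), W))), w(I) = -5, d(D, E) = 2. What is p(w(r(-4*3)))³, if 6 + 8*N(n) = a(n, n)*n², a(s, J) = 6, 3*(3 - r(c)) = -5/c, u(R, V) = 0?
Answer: -11*I*√11/8 ≈ -4.5604*I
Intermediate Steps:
r(c) = 3 + 5/(3*c) (r(c) = 3 - (-5)/(3*c) = 3 + 5/(3*c))
N(n) = -¾ + 3*n²/4 (N(n) = -¾ + (6*n²)/8 = -¾ + 3*n²/4)
p(W) = √(9/4 + W) (p(W) = √(W + (-¾ + (¾)*2²)) = √(W + (-¾ + (¾)*4)) = √(W + (-¾ + 3)) = √(W + 9/4) = √(9/4 + W))
p(w(r(-4*3)))³ = (√(9 + 4*(-5))/2)³ = (√(9 - 20)/2)³ = (√(-11)/2)³ = ((I*√11)/2)³ = (I*√11/2)³ = -11*I*√11/8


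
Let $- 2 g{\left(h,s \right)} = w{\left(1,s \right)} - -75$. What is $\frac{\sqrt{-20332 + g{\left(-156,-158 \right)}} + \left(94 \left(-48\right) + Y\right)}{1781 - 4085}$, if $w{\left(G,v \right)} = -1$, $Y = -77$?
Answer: $\frac{4589}{2304} - \frac{i \sqrt{20369}}{2304} \approx 1.9918 - 0.061944 i$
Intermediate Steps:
$g{\left(h,s \right)} = -37$ ($g{\left(h,s \right)} = - \frac{-1 - -75}{2} = - \frac{-1 + 75}{2} = \left(- \frac{1}{2}\right) 74 = -37$)
$\frac{\sqrt{-20332 + g{\left(-156,-158 \right)}} + \left(94 \left(-48\right) + Y\right)}{1781 - 4085} = \frac{\sqrt{-20332 - 37} + \left(94 \left(-48\right) - 77\right)}{1781 - 4085} = \frac{\sqrt{-20369} - 4589}{-2304} = \left(i \sqrt{20369} - 4589\right) \left(- \frac{1}{2304}\right) = \left(-4589 + i \sqrt{20369}\right) \left(- \frac{1}{2304}\right) = \frac{4589}{2304} - \frac{i \sqrt{20369}}{2304}$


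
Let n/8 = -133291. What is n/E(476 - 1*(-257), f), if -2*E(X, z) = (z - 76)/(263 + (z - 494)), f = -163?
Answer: 840266464/239 ≈ 3.5158e+6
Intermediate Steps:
n = -1066328 (n = 8*(-133291) = -1066328)
E(X, z) = -(-76 + z)/(2*(-231 + z)) (E(X, z) = -(z - 76)/(2*(263 + (z - 494))) = -(-76 + z)/(2*(263 + (-494 + z))) = -(-76 + z)/(2*(-231 + z)))
n/E(476 - 1*(-257), f) = -1066328*2*(-231 - 163)/(76 - 1*(-163)) = -1066328*(-788/(76 + 163)) = -1066328/((1/2)*(-1/394)*239) = -1066328/(-239/788) = -1066328*(-788/239) = 840266464/239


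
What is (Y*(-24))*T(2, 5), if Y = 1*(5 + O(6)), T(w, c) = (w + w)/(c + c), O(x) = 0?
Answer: -48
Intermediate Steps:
T(w, c) = w/c (T(w, c) = (2*w)/((2*c)) = (2*w)*(1/(2*c)) = w/c)
Y = 5 (Y = 1*(5 + 0) = 1*5 = 5)
(Y*(-24))*T(2, 5) = (5*(-24))*(2/5) = -240/5 = -120*2/5 = -48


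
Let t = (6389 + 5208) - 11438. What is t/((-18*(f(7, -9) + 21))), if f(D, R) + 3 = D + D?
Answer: -53/192 ≈ -0.27604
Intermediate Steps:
f(D, R) = -3 + 2*D (f(D, R) = -3 + (D + D) = -3 + 2*D)
t = 159 (t = 11597 - 11438 = 159)
t/((-18*(f(7, -9) + 21))) = 159/((-18*((-3 + 2*7) + 21))) = 159/((-18*((-3 + 14) + 21))) = 159/((-18*(11 + 21))) = 159/((-18*32)) = 159/(-576) = 159*(-1/576) = -53/192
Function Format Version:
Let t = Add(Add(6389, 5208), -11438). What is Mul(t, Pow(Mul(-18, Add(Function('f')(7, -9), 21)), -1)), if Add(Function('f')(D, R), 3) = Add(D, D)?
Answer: Rational(-53, 192) ≈ -0.27604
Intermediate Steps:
Function('f')(D, R) = Add(-3, Mul(2, D)) (Function('f')(D, R) = Add(-3, Add(D, D)) = Add(-3, Mul(2, D)))
t = 159 (t = Add(11597, -11438) = 159)
Mul(t, Pow(Mul(-18, Add(Function('f')(7, -9), 21)), -1)) = Mul(159, Pow(Mul(-18, Add(Add(-3, Mul(2, 7)), 21)), -1)) = Mul(159, Pow(Mul(-18, Add(Add(-3, 14), 21)), -1)) = Mul(159, Pow(Mul(-18, Add(11, 21)), -1)) = Mul(159, Pow(Mul(-18, 32), -1)) = Mul(159, Pow(-576, -1)) = Mul(159, Rational(-1, 576)) = Rational(-53, 192)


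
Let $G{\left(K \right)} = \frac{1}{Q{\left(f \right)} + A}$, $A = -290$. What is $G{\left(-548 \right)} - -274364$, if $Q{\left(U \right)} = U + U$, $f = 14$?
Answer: $\frac{71883367}{262} \approx 2.7436 \cdot 10^{5}$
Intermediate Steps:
$Q{\left(U \right)} = 2 U$
$G{\left(K \right)} = - \frac{1}{262}$ ($G{\left(K \right)} = \frac{1}{2 \cdot 14 - 290} = \frac{1}{28 - 290} = \frac{1}{-262} = - \frac{1}{262}$)
$G{\left(-548 \right)} - -274364 = - \frac{1}{262} - -274364 = - \frac{1}{262} + 274364 = \frac{71883367}{262}$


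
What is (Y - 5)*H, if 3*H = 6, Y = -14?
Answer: -38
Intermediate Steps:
H = 2 (H = (1/3)*6 = 2)
(Y - 5)*H = (-14 - 5)*2 = -19*2 = -38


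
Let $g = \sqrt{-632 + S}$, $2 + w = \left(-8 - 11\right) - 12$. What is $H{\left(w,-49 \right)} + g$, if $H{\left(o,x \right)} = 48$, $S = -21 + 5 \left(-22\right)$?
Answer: $48 + i \sqrt{763} \approx 48.0 + 27.622 i$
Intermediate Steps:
$S = -131$ ($S = -21 - 110 = -131$)
$w = -33$ ($w = -2 - 31 = -33$)
$g = i \sqrt{763}$ ($g = \sqrt{-632 - 131} = \sqrt{-763} = i \sqrt{763} \approx 27.622 i$)
$H{\left(w,-49 \right)} + g = 48 + i \sqrt{763}$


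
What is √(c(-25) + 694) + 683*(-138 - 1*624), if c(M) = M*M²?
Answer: -520446 + 3*I*√1659 ≈ -5.2045e+5 + 122.19*I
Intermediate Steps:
c(M) = M³
√(c(-25) + 694) + 683*(-138 - 1*624) = √((-25)³ + 694) + 683*(-138 - 1*624) = √(-15625 + 694) + 683*(-138 - 624) = √(-14931) + 683*(-762) = 3*I*√1659 - 520446 = -520446 + 3*I*√1659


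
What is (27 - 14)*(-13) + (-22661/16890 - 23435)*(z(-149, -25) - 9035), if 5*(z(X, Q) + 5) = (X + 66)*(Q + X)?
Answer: 6087613317344/42225 ≈ 1.4417e+8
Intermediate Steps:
z(X, Q) = -5 + (66 + X)*(Q + X)/5 (z(X, Q) = -5 + ((X + 66)*(Q + X))/5 = -5 + ((66 + X)*(Q + X))/5 = -5 + (66 + X)*(Q + X)/5)
(27 - 14)*(-13) + (-22661/16890 - 23435)*(z(-149, -25) - 9035) = (27 - 14)*(-13) + (-22661/16890 - 23435)*((-5 + (⅕)*(-149)² + (66/5)*(-25) + (66/5)*(-149) + (⅕)*(-25)*(-149)) - 9035) = 13*(-13) + (-22661*1/16890 - 23435)*((-5 + (⅕)*22201 - 330 - 9834/5 + 745) - 9035) = -169 + (-22661/16890 - 23435)*((-5 + 22201/5 - 330 - 9834/5 + 745) - 9035) = -169 - 395839811*(14417/5 - 9035)/16890 = -169 - 395839811/16890*(-30758/5) = -169 + 6087620453369/42225 = 6087613317344/42225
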